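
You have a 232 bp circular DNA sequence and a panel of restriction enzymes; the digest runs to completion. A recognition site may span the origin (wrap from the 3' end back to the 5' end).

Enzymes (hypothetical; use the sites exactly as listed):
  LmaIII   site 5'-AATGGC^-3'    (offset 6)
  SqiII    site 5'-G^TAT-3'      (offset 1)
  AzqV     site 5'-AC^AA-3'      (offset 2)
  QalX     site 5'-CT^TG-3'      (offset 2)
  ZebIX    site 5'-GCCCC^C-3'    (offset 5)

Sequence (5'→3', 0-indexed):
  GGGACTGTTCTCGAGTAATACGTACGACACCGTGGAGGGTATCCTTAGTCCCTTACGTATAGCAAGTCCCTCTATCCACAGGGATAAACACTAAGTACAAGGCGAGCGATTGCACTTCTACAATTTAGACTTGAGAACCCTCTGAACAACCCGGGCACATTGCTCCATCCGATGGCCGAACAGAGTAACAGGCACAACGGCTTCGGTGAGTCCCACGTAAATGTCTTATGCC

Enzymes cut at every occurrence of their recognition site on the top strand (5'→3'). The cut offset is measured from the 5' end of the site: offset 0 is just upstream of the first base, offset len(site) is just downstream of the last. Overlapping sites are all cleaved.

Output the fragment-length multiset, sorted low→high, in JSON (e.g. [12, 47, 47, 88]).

Scan for sites:
  LmaIII (AATGGC, off=6): no sites
  SqiII (GTAT, off=1): starts [38, 56] → cuts [39, 57]
  AzqV (ACAA, off=2): starts [96, 119, 145, 193] → cuts [98, 121, 147, 195]
  QalX (CTTG, off=2): starts [129] → cuts [131]
  ZebIX (GCCCCC, off=5): no sites

Pooled cuts: [39, 57, 98, 121, 131, 147, 195]

Fragments:
  39→57: 18 bp
  57→98: 41 bp
  98→121: 23 bp
  121→131: 10 bp
  131→147: 16 bp
  147→195: 48 bp
  195→39 (wrap): 232-195+39 = 76 bp

[10,16,18,23,41,48,76]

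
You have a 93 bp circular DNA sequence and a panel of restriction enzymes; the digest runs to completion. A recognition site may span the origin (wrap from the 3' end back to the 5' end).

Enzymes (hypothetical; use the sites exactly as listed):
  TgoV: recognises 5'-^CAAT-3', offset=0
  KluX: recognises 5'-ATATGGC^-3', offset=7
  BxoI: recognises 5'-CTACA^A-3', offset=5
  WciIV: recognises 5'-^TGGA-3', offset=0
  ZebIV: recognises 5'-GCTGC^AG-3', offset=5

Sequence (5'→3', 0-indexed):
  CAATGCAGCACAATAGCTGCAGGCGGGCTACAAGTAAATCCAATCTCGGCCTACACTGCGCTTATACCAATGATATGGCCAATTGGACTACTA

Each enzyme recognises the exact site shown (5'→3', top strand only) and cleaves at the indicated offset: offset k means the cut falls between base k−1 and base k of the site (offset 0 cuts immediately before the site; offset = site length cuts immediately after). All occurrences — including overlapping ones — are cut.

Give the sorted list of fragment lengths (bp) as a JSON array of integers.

Site scan:
  TgoV (CAAT, off=0): starts [0, 10, 40, 67, 79] → cuts [0, 10, 40, 67, 79]
  KluX (ATATGGC, off=7): starts [72] → cuts [79]
  BxoI (CTACAA, off=5): starts [27, 90] → cuts [2, 32]
  WciIV (TGGA, off=0): starts [83] → cuts [83]
  ZebIV (GCTGCAG, off=5): starts [15] → cuts [20]

Pooled cuts: [0, 2, 10, 20, 32, 40, 67, 79, 83]

Fragments:
  0→2: 2 bp
  2→10: 8 bp
  10→20: 10 bp
  20→32: 12 bp
  32→40: 8 bp
  40→67: 27 bp
  67→79: 12 bp
  79→83: 4 bp
  83→0 (wrap): 93-83+0 = 10 bp

[2,4,8,8,10,10,12,12,27]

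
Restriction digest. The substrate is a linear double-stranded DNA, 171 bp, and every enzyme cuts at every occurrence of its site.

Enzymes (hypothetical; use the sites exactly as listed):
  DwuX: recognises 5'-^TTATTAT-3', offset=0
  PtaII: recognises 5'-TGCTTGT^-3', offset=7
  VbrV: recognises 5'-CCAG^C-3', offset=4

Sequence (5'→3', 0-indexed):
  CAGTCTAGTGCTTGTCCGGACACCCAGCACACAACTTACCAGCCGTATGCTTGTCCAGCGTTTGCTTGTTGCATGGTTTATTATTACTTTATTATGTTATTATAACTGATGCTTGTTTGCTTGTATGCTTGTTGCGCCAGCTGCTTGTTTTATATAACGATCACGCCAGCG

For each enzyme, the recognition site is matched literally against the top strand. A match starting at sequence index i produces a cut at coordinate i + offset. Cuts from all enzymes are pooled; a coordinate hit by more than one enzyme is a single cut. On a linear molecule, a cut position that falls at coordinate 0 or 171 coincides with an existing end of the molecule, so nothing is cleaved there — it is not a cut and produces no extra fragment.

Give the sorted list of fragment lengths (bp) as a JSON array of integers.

Scan for sites:
  DwuX TTATTAT/0: at [77, 88, 96] ⇒ [77, 88, 96]
  PtaII TGCTTGT/7: at [8, 47, 62, 109, 117, 125, 141] ⇒ [15, 54, 69, 116, 124, 132, 148]
  VbrV CCAGC/4: at [23, 38, 54, 136, 165] ⇒ [27, 42, 58, 140, 169]

Pooled cuts: [15, 27, 42, 54, 58, 69, 77, 88, 96, 116, 124, 132, 140, 148, 169]

Fragment lengths:
  [0,15): 15 bp
  [15,27): 12 bp
  [27,42): 15 bp
  [42,54): 12 bp
  [54,58): 4 bp
  [58,69): 11 bp
  [69,77): 8 bp
  [77,88): 11 bp
  [88,96): 8 bp
  [96,116): 20 bp
  [116,124): 8 bp
  [124,132): 8 bp
  [132,140): 8 bp
  [140,148): 8 bp
  [148,169): 21 bp
  [169,171): 2 bp

[2,4,8,8,8,8,8,8,11,11,12,12,15,15,20,21]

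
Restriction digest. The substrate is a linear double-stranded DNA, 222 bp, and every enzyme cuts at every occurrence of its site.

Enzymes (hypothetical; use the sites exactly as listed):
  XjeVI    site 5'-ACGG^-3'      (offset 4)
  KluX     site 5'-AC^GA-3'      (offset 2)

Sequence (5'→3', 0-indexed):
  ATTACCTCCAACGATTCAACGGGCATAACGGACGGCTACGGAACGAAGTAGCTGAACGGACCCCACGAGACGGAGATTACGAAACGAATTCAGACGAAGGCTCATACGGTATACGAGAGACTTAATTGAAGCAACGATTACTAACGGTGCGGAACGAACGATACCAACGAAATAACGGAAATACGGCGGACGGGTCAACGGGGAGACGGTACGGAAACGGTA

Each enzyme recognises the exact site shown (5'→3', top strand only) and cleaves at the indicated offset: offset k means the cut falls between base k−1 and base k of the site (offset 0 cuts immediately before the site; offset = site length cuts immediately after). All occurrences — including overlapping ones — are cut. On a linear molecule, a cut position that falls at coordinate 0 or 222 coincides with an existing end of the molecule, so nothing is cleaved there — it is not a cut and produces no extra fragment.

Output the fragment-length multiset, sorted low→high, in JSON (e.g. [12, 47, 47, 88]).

Per-enzyme occurrences:
  XjeVI ACGG/4: at [18, 27, 31, 37, 55, 69, 105, 143, 174, 182, 189, 197, 205, 210, 216] ⇒ [22, 31, 35, 41, 59, 73, 109, 147, 178, 186, 193, 201, 209, 214, 220]
  KluX ACGA/2: at [10, 42, 64, 78, 83, 93, 112, 133, 153, 157, 166] ⇒ [12, 44, 66, 80, 85, 95, 114, 135, 155, 159, 168]

Pooled cuts: [12, 22, 31, 35, 41, 44, 59, 66, 73, 80, 85, 95, 109, 114, 135, 147, 155, 159, 168, 178, 186, 193, 201, 209, 214, 220]

Fragment lengths:
  [0,12): 12 bp
  [12,22): 10 bp
  [22,31): 9 bp
  [31,35): 4 bp
  [35,41): 6 bp
  [41,44): 3 bp
  [44,59): 15 bp
  [59,66): 7 bp
  [66,73): 7 bp
  [73,80): 7 bp
  [80,85): 5 bp
  [85,95): 10 bp
  [95,109): 14 bp
  [109,114): 5 bp
  [114,135): 21 bp
  [135,147): 12 bp
  [147,155): 8 bp
  [155,159): 4 bp
  [159,168): 9 bp
  [168,178): 10 bp
  [178,186): 8 bp
  [186,193): 7 bp
  [193,201): 8 bp
  [201,209): 8 bp
  [209,214): 5 bp
  [214,220): 6 bp
  [220,222): 2 bp

[2,3,4,4,5,5,5,6,6,7,7,7,7,8,8,8,8,9,9,10,10,10,12,12,14,15,21]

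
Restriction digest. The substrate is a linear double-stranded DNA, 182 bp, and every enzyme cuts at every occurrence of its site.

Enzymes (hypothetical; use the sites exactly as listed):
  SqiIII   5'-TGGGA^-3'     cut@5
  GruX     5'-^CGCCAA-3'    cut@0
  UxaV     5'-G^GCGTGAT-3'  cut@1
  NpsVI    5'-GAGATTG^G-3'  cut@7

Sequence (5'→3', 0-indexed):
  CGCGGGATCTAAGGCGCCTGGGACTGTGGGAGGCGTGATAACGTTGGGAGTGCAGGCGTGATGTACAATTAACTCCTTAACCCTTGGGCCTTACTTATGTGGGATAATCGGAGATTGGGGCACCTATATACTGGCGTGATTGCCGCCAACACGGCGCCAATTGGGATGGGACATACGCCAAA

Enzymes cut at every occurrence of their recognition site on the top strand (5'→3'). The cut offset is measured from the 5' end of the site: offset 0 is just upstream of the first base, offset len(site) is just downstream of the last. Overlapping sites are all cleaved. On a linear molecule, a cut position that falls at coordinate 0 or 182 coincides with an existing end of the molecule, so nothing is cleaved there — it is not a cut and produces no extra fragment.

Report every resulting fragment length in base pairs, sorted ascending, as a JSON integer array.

Scan for sites:
  SqiIII (TGGGA, off=5): starts [18, 26, 44, 99, 161, 166] → cuts [23, 31, 49, 104, 166, 171]
  GruX (CGCCAA, off=0): starts [143, 154, 175] → cuts [143, 154, 175]
  UxaV (GGCGTGAT, off=1): starts [31, 54, 132] → cuts [32, 55, 133]
  NpsVI (GAGATTGG, off=7): starts [110] → cuts [117]

Pooled cuts: [23, 31, 32, 49, 55, 104, 117, 133, 143, 154, 166, 171, 175]

Fragment lengths:
  [0,23): 23 bp
  [23,31): 8 bp
  [31,32): 1 bp
  [32,49): 17 bp
  [49,55): 6 bp
  [55,104): 49 bp
  [104,117): 13 bp
  [117,133): 16 bp
  [133,143): 10 bp
  [143,154): 11 bp
  [154,166): 12 bp
  [166,171): 5 bp
  [171,175): 4 bp
  [175,182): 7 bp

[1,4,5,6,7,8,10,11,12,13,16,17,23,49]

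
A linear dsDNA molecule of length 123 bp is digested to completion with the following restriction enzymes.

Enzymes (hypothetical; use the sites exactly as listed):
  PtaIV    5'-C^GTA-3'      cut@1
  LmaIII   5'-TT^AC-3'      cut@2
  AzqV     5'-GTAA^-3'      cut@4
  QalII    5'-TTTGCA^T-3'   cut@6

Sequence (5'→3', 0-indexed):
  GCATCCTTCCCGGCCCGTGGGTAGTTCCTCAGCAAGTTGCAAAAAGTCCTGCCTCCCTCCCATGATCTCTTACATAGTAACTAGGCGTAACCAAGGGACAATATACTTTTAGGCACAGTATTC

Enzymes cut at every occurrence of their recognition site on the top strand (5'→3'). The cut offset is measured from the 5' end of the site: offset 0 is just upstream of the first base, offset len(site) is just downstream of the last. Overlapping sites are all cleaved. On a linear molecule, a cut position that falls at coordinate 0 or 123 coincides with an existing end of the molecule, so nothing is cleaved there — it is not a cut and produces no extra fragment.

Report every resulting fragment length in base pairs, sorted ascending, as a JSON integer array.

Scan for sites:
  PtaIV (CGTA, off=1): starts [85] → cuts [86]
  LmaIII (TTAC, off=2): starts [69] → cuts [71]
  AzqV (GTAA, off=4): starts [76, 86] → cuts [80, 90]
  QalII (TTTGCAT, off=6): no sites

Pooled cuts: [71, 80, 86, 90]

Fragments:
  [0,71): 71 bp
  [71,80): 9 bp
  [80,86): 6 bp
  [86,90): 4 bp
  [90,123): 33 bp

[4,6,9,33,71]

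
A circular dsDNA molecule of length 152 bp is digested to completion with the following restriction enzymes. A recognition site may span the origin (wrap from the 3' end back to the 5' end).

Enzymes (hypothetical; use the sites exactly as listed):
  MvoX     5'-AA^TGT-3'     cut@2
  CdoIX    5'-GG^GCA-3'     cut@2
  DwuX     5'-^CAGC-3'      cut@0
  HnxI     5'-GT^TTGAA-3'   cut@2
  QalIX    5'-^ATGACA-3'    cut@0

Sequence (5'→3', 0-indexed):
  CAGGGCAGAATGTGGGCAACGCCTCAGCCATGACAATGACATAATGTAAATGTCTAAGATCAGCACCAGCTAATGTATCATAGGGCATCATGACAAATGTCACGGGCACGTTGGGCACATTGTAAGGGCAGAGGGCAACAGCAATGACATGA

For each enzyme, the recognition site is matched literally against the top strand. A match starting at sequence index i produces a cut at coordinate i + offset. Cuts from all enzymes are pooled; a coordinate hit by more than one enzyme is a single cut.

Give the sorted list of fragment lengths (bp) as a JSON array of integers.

Site scan:
  MvoX AATGT/2: at [8, 42, 48, 71, 95] ⇒ [10, 44, 50, 73, 97]
  CdoIX GGGCA/2: at [2, 13, 82, 103, 112, 125, 132] ⇒ [4, 15, 84, 105, 114, 127, 134]
  DwuX CAGC/0: at [24, 60, 66, 138] ⇒ [24, 60, 66, 138]
  HnxI (GTTTGAA, off=2): no sites
  QalIX ATGACA/0: at [29, 35, 89, 143, 148] ⇒ [29, 35, 89, 143, 148]

All cut coordinates (distinct, sorted): [4, 10, 15, 24, 29, 35, 44, 50, 60, 66, 73, 84, 89, 97, 105, 114, 127, 134, 138, 143, 148]

Fragments:
  4→10: 6 bp
  10→15: 5 bp
  15→24: 9 bp
  24→29: 5 bp
  29→35: 6 bp
  35→44: 9 bp
  44→50: 6 bp
  50→60: 10 bp
  60→66: 6 bp
  66→73: 7 bp
  73→84: 11 bp
  84→89: 5 bp
  89→97: 8 bp
  97→105: 8 bp
  105→114: 9 bp
  114→127: 13 bp
  127→134: 7 bp
  134→138: 4 bp
  138→143: 5 bp
  143→148: 5 bp
  148→4 (wrap): 152-148+4 = 8 bp

[4,5,5,5,5,5,6,6,6,6,7,7,8,8,8,9,9,9,10,11,13]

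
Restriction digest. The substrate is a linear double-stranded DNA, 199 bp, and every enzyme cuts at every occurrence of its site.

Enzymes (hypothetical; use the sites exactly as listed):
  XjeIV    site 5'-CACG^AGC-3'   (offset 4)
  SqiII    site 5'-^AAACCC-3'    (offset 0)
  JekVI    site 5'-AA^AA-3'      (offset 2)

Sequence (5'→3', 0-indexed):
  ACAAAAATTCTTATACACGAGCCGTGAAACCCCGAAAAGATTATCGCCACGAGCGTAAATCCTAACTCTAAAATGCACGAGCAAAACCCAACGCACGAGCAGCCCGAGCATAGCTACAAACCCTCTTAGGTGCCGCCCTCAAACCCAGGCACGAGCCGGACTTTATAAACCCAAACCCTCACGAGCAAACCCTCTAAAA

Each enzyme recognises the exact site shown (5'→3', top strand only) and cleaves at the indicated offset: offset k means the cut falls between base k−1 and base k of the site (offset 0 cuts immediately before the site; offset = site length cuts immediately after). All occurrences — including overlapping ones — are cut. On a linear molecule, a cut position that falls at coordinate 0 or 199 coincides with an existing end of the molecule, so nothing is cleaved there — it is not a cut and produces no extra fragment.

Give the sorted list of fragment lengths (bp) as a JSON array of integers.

[1,1,2,3,4,4,6,7,8,10,11,11,13,13,13,14,15,20,20,23]

Scan for sites:
  XjeIV CACGAGC/4: at [15, 47, 75, 93, 149, 179] ⇒ [19, 51, 79, 97, 153, 183]
  SqiII AAACCC/0: at [26, 83, 117, 140, 166, 172, 186] ⇒ [26, 83, 117, 140, 166, 172, 186]
  JekVI AAAA/2: at [2, 3, 34, 69, 82, 195] ⇒ [4, 5, 36, 71, 84, 197]

All cut coordinates (distinct, sorted): [4, 5, 19, 26, 36, 51, 71, 79, 83, 84, 97, 117, 140, 153, 166, 172, 183, 186, 197]

Fragments:
  [0,4): 4 bp
  [4,5): 1 bp
  [5,19): 14 bp
  [19,26): 7 bp
  [26,36): 10 bp
  [36,51): 15 bp
  [51,71): 20 bp
  [71,79): 8 bp
  [79,83): 4 bp
  [83,84): 1 bp
  [84,97): 13 bp
  [97,117): 20 bp
  [117,140): 23 bp
  [140,153): 13 bp
  [153,166): 13 bp
  [166,172): 6 bp
  [172,183): 11 bp
  [183,186): 3 bp
  [186,197): 11 bp
  [197,199): 2 bp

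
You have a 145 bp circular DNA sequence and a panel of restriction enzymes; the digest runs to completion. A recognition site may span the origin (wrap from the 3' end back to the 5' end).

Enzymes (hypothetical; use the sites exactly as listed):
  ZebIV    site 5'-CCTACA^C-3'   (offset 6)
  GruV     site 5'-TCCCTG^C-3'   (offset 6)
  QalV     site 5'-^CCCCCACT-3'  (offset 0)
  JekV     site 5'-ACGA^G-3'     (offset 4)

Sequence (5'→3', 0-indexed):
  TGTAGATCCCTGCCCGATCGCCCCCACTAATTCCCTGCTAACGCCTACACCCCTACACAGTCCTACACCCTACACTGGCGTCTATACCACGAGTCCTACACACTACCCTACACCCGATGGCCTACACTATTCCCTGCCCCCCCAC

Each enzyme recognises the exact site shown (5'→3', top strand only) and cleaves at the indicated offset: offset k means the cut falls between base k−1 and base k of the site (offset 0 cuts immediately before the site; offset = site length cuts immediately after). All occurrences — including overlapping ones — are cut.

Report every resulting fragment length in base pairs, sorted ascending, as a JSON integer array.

[2,7,8,8,8,10,10,12,12,14,17,18,19]

Site scan:
  ZebIV CCTACAC/6: at [43, 51, 61, 68, 94, 106, 120] ⇒ [49, 57, 67, 74, 100, 112, 126]
  GruV TCCCTGC/6: at [6, 31, 130] ⇒ [12, 37, 136]
  QalV CCCCCACT/0: at [20, 138] ⇒ [20, 138]
  JekV ACGAG/4: at [88] ⇒ [92]

All cut coordinates (distinct, sorted): [12, 20, 37, 49, 57, 67, 74, 92, 100, 112, 126, 136, 138]

Fragments:
  12→20: 8 bp
  20→37: 17 bp
  37→49: 12 bp
  49→57: 8 bp
  57→67: 10 bp
  67→74: 7 bp
  74→92: 18 bp
  92→100: 8 bp
  100→112: 12 bp
  112→126: 14 bp
  126→136: 10 bp
  136→138: 2 bp
  138→12 (wrap): 145-138+12 = 19 bp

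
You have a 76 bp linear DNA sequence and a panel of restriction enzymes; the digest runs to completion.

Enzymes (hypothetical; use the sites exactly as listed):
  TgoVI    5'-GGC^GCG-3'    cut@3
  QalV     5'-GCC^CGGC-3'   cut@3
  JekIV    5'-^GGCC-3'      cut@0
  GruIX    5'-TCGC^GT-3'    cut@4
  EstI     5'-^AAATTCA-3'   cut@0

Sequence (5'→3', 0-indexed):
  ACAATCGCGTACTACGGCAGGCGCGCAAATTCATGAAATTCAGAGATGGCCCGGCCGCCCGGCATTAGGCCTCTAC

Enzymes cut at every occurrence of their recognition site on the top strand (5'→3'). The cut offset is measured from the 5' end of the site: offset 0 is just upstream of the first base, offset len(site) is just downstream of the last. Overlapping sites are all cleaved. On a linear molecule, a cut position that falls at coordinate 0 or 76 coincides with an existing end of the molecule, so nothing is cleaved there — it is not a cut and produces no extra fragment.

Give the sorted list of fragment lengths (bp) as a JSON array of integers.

Site scan:
  TgoVI GGCGCG/3: at [19] ⇒ [22]
  QalV GCCCGGC/3: at [48, 56] ⇒ [51, 59]
  JekIV GGCC/0: at [47, 52, 67] ⇒ [47, 52, 67]
  GruIX TCGCGT/4: at [4] ⇒ [8]
  EstI AAATTCA/0: at [26, 35] ⇒ [26, 35]

Pooled cuts: [8, 22, 26, 35, 47, 51, 52, 59, 67]

Fragments:
  [0,8): 8 bp
  [8,22): 14 bp
  [22,26): 4 bp
  [26,35): 9 bp
  [35,47): 12 bp
  [47,51): 4 bp
  [51,52): 1 bp
  [52,59): 7 bp
  [59,67): 8 bp
  [67,76): 9 bp

[1,4,4,7,8,8,9,9,12,14]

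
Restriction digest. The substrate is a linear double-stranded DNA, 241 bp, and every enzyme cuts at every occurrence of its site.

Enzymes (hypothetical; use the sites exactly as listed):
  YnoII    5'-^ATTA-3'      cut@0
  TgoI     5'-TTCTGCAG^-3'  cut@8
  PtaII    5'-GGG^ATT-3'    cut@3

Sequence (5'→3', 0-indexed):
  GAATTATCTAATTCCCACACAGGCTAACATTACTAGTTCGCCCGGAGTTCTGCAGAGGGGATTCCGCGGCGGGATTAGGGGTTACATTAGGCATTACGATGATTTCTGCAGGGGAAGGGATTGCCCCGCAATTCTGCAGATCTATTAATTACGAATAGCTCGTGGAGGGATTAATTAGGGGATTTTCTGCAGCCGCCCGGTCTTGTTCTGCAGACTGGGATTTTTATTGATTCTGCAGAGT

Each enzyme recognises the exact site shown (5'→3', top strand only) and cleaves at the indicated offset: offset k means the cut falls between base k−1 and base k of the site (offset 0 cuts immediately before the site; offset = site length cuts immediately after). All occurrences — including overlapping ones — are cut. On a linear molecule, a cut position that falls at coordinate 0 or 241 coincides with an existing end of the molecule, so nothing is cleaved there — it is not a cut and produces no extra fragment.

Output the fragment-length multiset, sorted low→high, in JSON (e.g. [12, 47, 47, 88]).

Per-enzyme occurrences:
  YnoII ATTA/0: at [2, 28, 73, 85, 92, 143, 147, 169, 173] ⇒ [2, 28, 73, 85, 92, 143, 147, 169, 173]
  TgoI TTCTGCAG/8: at [47, 103, 131, 184, 205, 230] ⇒ [55, 111, 139, 192, 213, 238]
  PtaII GGGATT/3: at [57, 70, 116, 166, 178, 216] ⇒ [60, 73, 119, 169, 181, 219]

All cut coordinates (distinct, sorted): [2, 28, 55, 60, 73, 85, 92, 111, 119, 139, 143, 147, 169, 173, 181, 192, 213, 219, 238]

Fragments:
  [0,2): 2 bp
  [2,28): 26 bp
  [28,55): 27 bp
  [55,60): 5 bp
  [60,73): 13 bp
  [73,85): 12 bp
  [85,92): 7 bp
  [92,111): 19 bp
  [111,119): 8 bp
  [119,139): 20 bp
  [139,143): 4 bp
  [143,147): 4 bp
  [147,169): 22 bp
  [169,173): 4 bp
  [173,181): 8 bp
  [181,192): 11 bp
  [192,213): 21 bp
  [213,219): 6 bp
  [219,238): 19 bp
  [238,241): 3 bp

[2,3,4,4,4,5,6,7,8,8,11,12,13,19,19,20,21,22,26,27]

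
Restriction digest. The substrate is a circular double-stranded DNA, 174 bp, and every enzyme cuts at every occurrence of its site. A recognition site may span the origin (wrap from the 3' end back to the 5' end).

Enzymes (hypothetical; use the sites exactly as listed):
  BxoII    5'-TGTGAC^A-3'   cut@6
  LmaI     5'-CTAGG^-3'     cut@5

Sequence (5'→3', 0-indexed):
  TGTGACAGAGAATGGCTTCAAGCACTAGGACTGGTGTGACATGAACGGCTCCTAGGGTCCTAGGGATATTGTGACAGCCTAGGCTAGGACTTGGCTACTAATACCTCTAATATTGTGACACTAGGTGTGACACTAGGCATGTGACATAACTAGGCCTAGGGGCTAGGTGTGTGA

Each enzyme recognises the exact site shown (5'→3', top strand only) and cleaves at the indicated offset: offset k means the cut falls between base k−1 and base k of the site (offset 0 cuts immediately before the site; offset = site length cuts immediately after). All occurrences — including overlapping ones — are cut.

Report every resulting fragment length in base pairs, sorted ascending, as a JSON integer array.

[5,6,6,6,6,7,8,8,8,9,11,11,13,16,23,31]

Per-enzyme occurrences:
  BxoII TGTGACA/6: at [0, 34, 69, 113, 125, 139] ⇒ [6, 40, 75, 119, 131, 145]
  LmaI CTAGG/5: at [24, 51, 59, 78, 83, 120, 132, 149, 155, 162] ⇒ [29, 56, 64, 83, 88, 125, 137, 154, 160, 167]

Pooled cuts: [6, 29, 40, 56, 64, 75, 83, 88, 119, 125, 131, 137, 145, 154, 160, 167]

Fragments:
  6→29: 23 bp
  29→40: 11 bp
  40→56: 16 bp
  56→64: 8 bp
  64→75: 11 bp
  75→83: 8 bp
  83→88: 5 bp
  88→119: 31 bp
  119→125: 6 bp
  125→131: 6 bp
  131→137: 6 bp
  137→145: 8 bp
  145→154: 9 bp
  154→160: 6 bp
  160→167: 7 bp
  167→6 (wrap): 174-167+6 = 13 bp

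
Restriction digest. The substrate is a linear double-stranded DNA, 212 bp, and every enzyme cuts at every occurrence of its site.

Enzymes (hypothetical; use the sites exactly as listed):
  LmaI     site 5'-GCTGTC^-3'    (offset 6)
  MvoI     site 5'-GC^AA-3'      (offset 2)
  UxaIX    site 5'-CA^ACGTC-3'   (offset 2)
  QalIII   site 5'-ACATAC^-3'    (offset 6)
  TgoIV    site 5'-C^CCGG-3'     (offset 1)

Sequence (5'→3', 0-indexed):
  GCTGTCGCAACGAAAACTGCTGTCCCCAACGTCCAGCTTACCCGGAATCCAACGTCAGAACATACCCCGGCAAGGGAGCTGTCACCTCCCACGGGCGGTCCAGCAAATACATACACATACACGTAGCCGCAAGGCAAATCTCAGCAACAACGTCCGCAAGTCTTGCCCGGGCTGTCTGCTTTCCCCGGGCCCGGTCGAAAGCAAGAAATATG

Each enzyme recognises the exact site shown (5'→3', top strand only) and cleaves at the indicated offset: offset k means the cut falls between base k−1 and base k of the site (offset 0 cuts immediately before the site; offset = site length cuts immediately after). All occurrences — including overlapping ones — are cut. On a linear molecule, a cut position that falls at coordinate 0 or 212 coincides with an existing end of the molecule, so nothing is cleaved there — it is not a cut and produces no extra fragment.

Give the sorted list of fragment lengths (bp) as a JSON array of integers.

Scan for sites:
  LmaI (GCTGTC, off=6): starts [0, 18, 77, 170] → cuts [6, 24, 83, 176]
  MvoI (GCAA, off=2): starts [6, 69, 102, 128, 133, 143, 155, 200] → cuts [8, 71, 104, 130, 135, 145, 157, 202]
  UxaIX (CAACGTC, off=2): starts [26, 49, 147] → cuts [28, 51, 149]
  QalIII (ACATAC, off=6): starts [59, 108, 114] → cuts [65, 114, 120]
  TgoIV (CCCGG, off=1): starts [40, 65, 165, 183, 189] → cuts [41, 66, 166, 184, 190]

All cut coordinates (distinct, sorted): [6, 8, 24, 28, 41, 51, 65, 66, 71, 83, 104, 114, 120, 130, 135, 145, 149, 157, 166, 176, 184, 190, 202]

Fragments:
  [0,6): 6 bp
  [6,8): 2 bp
  [8,24): 16 bp
  [24,28): 4 bp
  [28,41): 13 bp
  [41,51): 10 bp
  [51,65): 14 bp
  [65,66): 1 bp
  [66,71): 5 bp
  [71,83): 12 bp
  [83,104): 21 bp
  [104,114): 10 bp
  [114,120): 6 bp
  [120,130): 10 bp
  [130,135): 5 bp
  [135,145): 10 bp
  [145,149): 4 bp
  [149,157): 8 bp
  [157,166): 9 bp
  [166,176): 10 bp
  [176,184): 8 bp
  [184,190): 6 bp
  [190,202): 12 bp
  [202,212): 10 bp

[1,2,4,4,5,5,6,6,6,8,8,9,10,10,10,10,10,10,12,12,13,14,16,21]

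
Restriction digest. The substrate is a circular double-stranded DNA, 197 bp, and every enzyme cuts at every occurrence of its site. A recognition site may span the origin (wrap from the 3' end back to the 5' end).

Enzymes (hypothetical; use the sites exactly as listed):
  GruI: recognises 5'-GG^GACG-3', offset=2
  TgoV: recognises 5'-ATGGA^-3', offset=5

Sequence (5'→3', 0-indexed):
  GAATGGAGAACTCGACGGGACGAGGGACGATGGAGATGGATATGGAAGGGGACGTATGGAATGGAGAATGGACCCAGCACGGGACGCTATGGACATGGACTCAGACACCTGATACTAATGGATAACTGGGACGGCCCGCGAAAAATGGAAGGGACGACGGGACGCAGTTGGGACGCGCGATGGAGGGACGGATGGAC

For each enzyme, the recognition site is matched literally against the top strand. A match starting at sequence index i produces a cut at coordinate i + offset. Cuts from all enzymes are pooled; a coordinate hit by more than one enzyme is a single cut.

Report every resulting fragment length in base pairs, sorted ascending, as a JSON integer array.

[2,3,4,5,6,6,6,7,7,7,8,8,9,10,10,10,11,11,11,13,20,23]

Scan for sites:
  GruI GGGACG/2: at [16, 23, 48, 80, 127, 150, 158, 169, 184] ⇒ [18, 25, 50, 82, 129, 152, 160, 171, 186]
  TgoV ATGGA/5: at [2, 29, 35, 41, 55, 60, 67, 88, 94, 117, 144, 179, 191] ⇒ [7, 34, 40, 46, 60, 65, 72, 93, 99, 122, 149, 184, 196]

Pooled cuts: [7, 18, 25, 34, 40, 46, 50, 60, 65, 72, 82, 93, 99, 122, 129, 149, 152, 160, 171, 184, 186, 196]

Fragment lengths:
  7→18: 11 bp
  18→25: 7 bp
  25→34: 9 bp
  34→40: 6 bp
  40→46: 6 bp
  46→50: 4 bp
  50→60: 10 bp
  60→65: 5 bp
  65→72: 7 bp
  72→82: 10 bp
  82→93: 11 bp
  93→99: 6 bp
  99→122: 23 bp
  122→129: 7 bp
  129→149: 20 bp
  149→152: 3 bp
  152→160: 8 bp
  160→171: 11 bp
  171→184: 13 bp
  184→186: 2 bp
  186→196: 10 bp
  196→7 (wrap): 197-196+7 = 8 bp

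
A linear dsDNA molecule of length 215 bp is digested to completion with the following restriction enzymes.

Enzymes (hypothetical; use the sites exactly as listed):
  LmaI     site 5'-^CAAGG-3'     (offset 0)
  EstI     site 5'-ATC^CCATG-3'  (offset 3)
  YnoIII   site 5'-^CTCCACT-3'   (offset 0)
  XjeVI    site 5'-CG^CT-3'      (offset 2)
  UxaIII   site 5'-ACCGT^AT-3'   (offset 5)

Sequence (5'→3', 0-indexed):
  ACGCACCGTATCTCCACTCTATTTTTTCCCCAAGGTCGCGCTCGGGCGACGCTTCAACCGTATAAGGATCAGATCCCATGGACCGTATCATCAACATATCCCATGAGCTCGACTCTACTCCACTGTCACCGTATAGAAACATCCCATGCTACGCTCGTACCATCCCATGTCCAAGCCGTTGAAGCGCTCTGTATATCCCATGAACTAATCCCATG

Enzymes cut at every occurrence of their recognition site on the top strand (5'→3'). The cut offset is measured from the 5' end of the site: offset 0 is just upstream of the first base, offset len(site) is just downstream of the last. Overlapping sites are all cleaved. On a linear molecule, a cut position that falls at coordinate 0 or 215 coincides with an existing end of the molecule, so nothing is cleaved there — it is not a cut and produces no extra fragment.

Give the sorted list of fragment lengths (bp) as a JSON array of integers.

[2,5,9,10,10,10,11,11,11,11,11,13,14,14,15,17,19,22]

Per-enzyme occurrences:
  LmaI (CAAGG, off=0): starts [30] → cuts [30]
  EstI (ATCCCATG, off=3): starts [72, 97, 140, 161, 194, 207] → cuts [75, 100, 143, 164, 197, 210]
  YnoIII (CTCCACT, off=0): starts [11, 117] → cuts [11, 117]
  XjeVI (CGCT, off=2): starts [38, 49, 151, 184] → cuts [40, 51, 153, 186]
  UxaIII (ACCGTAT, off=5): starts [4, 56, 81, 127] → cuts [9, 61, 86, 132]

Pooled cuts: [9, 11, 30, 40, 51, 61, 75, 86, 100, 117, 132, 143, 153, 164, 186, 197, 210]

Fragment lengths:
  [0,9): 9 bp
  [9,11): 2 bp
  [11,30): 19 bp
  [30,40): 10 bp
  [40,51): 11 bp
  [51,61): 10 bp
  [61,75): 14 bp
  [75,86): 11 bp
  [86,100): 14 bp
  [100,117): 17 bp
  [117,132): 15 bp
  [132,143): 11 bp
  [143,153): 10 bp
  [153,164): 11 bp
  [164,186): 22 bp
  [186,197): 11 bp
  [197,210): 13 bp
  [210,215): 5 bp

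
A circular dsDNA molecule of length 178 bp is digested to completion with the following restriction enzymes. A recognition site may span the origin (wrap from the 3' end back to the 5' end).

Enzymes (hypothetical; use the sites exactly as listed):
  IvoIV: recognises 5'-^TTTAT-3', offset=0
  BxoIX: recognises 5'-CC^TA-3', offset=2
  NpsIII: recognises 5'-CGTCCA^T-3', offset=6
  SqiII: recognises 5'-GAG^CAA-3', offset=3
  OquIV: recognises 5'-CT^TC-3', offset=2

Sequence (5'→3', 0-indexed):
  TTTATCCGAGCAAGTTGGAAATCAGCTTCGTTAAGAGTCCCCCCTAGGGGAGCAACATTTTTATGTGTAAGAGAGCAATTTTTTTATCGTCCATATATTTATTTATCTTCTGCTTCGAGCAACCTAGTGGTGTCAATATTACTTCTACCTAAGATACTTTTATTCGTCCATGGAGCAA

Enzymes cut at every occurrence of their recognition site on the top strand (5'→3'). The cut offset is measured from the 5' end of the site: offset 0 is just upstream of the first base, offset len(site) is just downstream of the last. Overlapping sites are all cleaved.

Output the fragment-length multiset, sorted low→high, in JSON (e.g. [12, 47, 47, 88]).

[3,4,4,5,5,5,6,6,7,7,7,8,9,10,11,12,16,17,17,19]

Scan for sites:
  IvoIV (TTTAT, off=0): starts [0, 59, 82, 97, 101, 158] → cuts [0, 59, 82, 97, 101, 158]
  BxoIX (CCTA, off=2): starts [42, 122, 147] → cuts [44, 124, 149]
  NpsIII (CGTCCAT, off=6): starts [87, 164] → cuts [93, 170]
  SqiII (GAGCAA, off=3): starts [7, 49, 72, 116, 172] → cuts [10, 52, 75, 119, 175]
  OquIV (CTTC, off=2): starts [25, 106, 112, 141] → cuts [27, 108, 114, 143]

Pooled cuts: [0, 10, 27, 44, 52, 59, 75, 82, 93, 97, 101, 108, 114, 119, 124, 143, 149, 158, 170, 175]

Fragments:
  0→10: 10 bp
  10→27: 17 bp
  27→44: 17 bp
  44→52: 8 bp
  52→59: 7 bp
  59→75: 16 bp
  75→82: 7 bp
  82→93: 11 bp
  93→97: 4 bp
  97→101: 4 bp
  101→108: 7 bp
  108→114: 6 bp
  114→119: 5 bp
  119→124: 5 bp
  124→143: 19 bp
  143→149: 6 bp
  149→158: 9 bp
  158→170: 12 bp
  170→175: 5 bp
  175→0 (wrap): 178-175+0 = 3 bp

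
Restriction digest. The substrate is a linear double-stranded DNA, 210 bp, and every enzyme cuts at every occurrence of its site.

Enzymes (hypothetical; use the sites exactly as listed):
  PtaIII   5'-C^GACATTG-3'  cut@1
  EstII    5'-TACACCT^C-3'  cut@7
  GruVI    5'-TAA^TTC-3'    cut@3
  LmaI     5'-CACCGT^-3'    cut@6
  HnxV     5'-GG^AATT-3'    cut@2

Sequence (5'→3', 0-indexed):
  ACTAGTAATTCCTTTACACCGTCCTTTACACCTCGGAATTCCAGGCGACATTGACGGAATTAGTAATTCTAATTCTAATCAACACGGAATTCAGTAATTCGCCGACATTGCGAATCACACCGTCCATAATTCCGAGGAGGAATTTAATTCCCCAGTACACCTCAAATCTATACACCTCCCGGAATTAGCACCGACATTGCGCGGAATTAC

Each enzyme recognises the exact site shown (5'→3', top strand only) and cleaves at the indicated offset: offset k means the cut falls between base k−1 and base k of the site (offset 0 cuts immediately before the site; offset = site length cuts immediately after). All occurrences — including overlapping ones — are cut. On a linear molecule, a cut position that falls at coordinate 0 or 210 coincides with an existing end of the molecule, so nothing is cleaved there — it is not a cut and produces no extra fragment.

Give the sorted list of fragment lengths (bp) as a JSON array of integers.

[3,5,6,6,6,6,7,8,9,10,10,10,11,11,11,12,14,15,15,15,20]

Per-enzyme occurrences:
  PtaIII CGACATTG/1: at [45, 102, 191] ⇒ [46, 103, 192]
  EstII TACACCTC/7: at [26, 155, 170] ⇒ [33, 162, 177]
  GruVI TAATTC/3: at [5, 63, 69, 94, 126, 144] ⇒ [8, 66, 72, 97, 129, 147]
  LmaI CACCGT/6: at [16, 117] ⇒ [22, 123]
  HnxV GGAATT/2: at [34, 55, 85, 138, 180, 202] ⇒ [36, 57, 87, 140, 182, 204]

All cut coordinates (distinct, sorted): [8, 22, 33, 36, 46, 57, 66, 72, 87, 97, 103, 123, 129, 140, 147, 162, 177, 182, 192, 204]

Fragment lengths:
  [0,8): 8 bp
  [8,22): 14 bp
  [22,33): 11 bp
  [33,36): 3 bp
  [36,46): 10 bp
  [46,57): 11 bp
  [57,66): 9 bp
  [66,72): 6 bp
  [72,87): 15 bp
  [87,97): 10 bp
  [97,103): 6 bp
  [103,123): 20 bp
  [123,129): 6 bp
  [129,140): 11 bp
  [140,147): 7 bp
  [147,162): 15 bp
  [162,177): 15 bp
  [177,182): 5 bp
  [182,192): 10 bp
  [192,204): 12 bp
  [204,210): 6 bp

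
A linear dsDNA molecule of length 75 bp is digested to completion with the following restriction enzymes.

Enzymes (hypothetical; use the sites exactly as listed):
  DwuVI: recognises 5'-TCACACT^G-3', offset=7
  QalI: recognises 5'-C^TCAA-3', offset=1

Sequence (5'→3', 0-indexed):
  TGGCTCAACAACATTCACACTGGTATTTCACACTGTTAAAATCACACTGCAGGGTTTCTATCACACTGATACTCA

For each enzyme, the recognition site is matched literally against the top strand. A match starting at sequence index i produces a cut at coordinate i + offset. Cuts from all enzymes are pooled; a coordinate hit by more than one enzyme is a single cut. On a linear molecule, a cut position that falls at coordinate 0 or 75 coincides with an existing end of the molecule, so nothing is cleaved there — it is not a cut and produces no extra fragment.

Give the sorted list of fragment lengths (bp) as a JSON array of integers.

Site scan:
  DwuVI TCACACTG/7: at [14, 27, 41, 60] ⇒ [21, 34, 48, 67]
  QalI CTCAA/1: at [3] ⇒ [4]

Pooled cuts: [4, 21, 34, 48, 67]

Fragment lengths:
  [0,4): 4 bp
  [4,21): 17 bp
  [21,34): 13 bp
  [34,48): 14 bp
  [48,67): 19 bp
  [67,75): 8 bp

[4,8,13,14,17,19]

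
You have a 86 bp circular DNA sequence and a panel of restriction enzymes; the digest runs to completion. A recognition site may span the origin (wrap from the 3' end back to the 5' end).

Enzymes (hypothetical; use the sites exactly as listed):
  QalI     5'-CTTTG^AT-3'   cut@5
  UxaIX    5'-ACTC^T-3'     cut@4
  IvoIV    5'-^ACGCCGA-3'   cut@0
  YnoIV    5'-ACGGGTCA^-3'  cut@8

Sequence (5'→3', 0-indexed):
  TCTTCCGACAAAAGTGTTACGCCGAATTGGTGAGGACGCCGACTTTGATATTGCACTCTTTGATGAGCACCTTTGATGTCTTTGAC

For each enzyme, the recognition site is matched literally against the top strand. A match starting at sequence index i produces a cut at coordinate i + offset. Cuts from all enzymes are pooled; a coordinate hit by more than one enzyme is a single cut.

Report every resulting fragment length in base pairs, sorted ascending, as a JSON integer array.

[4,11,12,13,13,16,17]

Site scan:
  QalI CTTTGAT/5: at [42, 57, 70] ⇒ [47, 62, 75]
  UxaIX ACTCT/4: at [54, 84] ⇒ [2, 58]
  IvoIV ACGCCGA/0: at [18, 35] ⇒ [18, 35]
  YnoIV (ACGGGTCA, off=8): no sites

All cut coordinates (distinct, sorted): [2, 18, 35, 47, 58, 62, 75]

Fragment lengths:
  2→18: 16 bp
  18→35: 17 bp
  35→47: 12 bp
  47→58: 11 bp
  58→62: 4 bp
  62→75: 13 bp
  75→2 (wrap): 86-75+2 = 13 bp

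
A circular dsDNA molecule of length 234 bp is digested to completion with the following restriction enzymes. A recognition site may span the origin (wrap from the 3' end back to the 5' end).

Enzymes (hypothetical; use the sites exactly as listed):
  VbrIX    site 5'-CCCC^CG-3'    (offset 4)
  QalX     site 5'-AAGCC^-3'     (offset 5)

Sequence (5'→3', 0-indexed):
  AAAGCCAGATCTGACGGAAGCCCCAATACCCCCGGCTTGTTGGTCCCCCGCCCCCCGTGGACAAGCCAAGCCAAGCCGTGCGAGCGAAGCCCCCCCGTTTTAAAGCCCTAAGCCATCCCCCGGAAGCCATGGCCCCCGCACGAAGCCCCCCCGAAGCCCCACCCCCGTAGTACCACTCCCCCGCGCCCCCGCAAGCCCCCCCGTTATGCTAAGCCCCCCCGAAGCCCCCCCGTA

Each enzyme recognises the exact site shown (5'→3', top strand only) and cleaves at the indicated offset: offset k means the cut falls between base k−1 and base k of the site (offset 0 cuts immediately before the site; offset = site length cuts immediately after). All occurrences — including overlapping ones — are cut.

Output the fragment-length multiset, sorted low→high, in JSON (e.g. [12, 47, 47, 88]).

[4,4,4,4,4,5,5,6,7,7,7,7,7,8,8,8,8,10,10,11,12,12,14,14,16,16,16]

Scan for sites:
  VbrIX (CCCCCG, off=4): starts [28, 44, 51, 91, 116, 132, 147, 161, 177, 185, 197, 215, 226] → cuts [32, 48, 55, 95, 120, 136, 151, 165, 181, 189, 201, 219, 230]
  QalX (AAGCC, off=5): starts [1, 17, 62, 67, 72, 86, 102, 109, 123, 142, 153, 192, 210, 221] → cuts [6, 22, 67, 72, 77, 91, 107, 114, 128, 147, 158, 197, 215, 226]

Pooled cuts: [6, 22, 32, 48, 55, 67, 72, 77, 91, 95, 107, 114, 120, 128, 136, 147, 151, 158, 165, 181, 189, 197, 201, 215, 219, 226, 230]

Fragment lengths:
  6→22: 16 bp
  22→32: 10 bp
  32→48: 16 bp
  48→55: 7 bp
  55→67: 12 bp
  67→72: 5 bp
  72→77: 5 bp
  77→91: 14 bp
  91→95: 4 bp
  95→107: 12 bp
  107→114: 7 bp
  114→120: 6 bp
  120→128: 8 bp
  128→136: 8 bp
  136→147: 11 bp
  147→151: 4 bp
  151→158: 7 bp
  158→165: 7 bp
  165→181: 16 bp
  181→189: 8 bp
  189→197: 8 bp
  197→201: 4 bp
  201→215: 14 bp
  215→219: 4 bp
  219→226: 7 bp
  226→230: 4 bp
  230→6 (wrap): 234-230+6 = 10 bp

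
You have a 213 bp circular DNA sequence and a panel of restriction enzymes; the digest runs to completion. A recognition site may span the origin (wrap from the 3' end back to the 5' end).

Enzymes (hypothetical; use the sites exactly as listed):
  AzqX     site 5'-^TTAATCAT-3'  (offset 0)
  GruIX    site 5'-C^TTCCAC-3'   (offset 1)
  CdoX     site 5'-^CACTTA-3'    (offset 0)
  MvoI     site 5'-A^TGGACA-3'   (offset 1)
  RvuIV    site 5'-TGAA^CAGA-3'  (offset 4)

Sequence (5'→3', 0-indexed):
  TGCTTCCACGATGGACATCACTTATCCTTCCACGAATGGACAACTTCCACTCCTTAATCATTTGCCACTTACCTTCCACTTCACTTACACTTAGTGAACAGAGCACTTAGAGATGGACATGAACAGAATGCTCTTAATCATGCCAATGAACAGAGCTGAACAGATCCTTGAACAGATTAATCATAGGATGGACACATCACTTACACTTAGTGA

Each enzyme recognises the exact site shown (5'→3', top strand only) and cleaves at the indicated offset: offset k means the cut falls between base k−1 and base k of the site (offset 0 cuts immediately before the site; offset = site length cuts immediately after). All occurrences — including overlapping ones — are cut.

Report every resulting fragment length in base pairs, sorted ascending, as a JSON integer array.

[4,5,6,6,7,8,8,8,8,9,9,9,9,10,10,10,10,11,12,12,12,13,17]

Scan for sites:
  AzqX TTAATCAT/0: at [53, 133, 176] ⇒ [53, 133, 176]
  GruIX CTTCCAC/1: at [2, 26, 43, 72] ⇒ [3, 27, 44, 73]
  CdoX CACTTA/0: at [18, 65, 81, 87, 103, 197, 203] ⇒ [18, 65, 81, 87, 103, 197, 203]
  MvoI ATGGACA/1: at [10, 35, 112, 187] ⇒ [11, 36, 113, 188]
  RvuIV TGAACAGA/4: at [94, 119, 146, 156, 168] ⇒ [98, 123, 150, 160, 172]

All cut coordinates (distinct, sorted): [3, 11, 18, 27, 36, 44, 53, 65, 73, 81, 87, 98, 103, 113, 123, 133, 150, 160, 172, 176, 188, 197, 203]

Fragment lengths:
  3→11: 8 bp
  11→18: 7 bp
  18→27: 9 bp
  27→36: 9 bp
  36→44: 8 bp
  44→53: 9 bp
  53→65: 12 bp
  65→73: 8 bp
  73→81: 8 bp
  81→87: 6 bp
  87→98: 11 bp
  98→103: 5 bp
  103→113: 10 bp
  113→123: 10 bp
  123→133: 10 bp
  133→150: 17 bp
  150→160: 10 bp
  160→172: 12 bp
  172→176: 4 bp
  176→188: 12 bp
  188→197: 9 bp
  197→203: 6 bp
  203→3 (wrap): 213-203+3 = 13 bp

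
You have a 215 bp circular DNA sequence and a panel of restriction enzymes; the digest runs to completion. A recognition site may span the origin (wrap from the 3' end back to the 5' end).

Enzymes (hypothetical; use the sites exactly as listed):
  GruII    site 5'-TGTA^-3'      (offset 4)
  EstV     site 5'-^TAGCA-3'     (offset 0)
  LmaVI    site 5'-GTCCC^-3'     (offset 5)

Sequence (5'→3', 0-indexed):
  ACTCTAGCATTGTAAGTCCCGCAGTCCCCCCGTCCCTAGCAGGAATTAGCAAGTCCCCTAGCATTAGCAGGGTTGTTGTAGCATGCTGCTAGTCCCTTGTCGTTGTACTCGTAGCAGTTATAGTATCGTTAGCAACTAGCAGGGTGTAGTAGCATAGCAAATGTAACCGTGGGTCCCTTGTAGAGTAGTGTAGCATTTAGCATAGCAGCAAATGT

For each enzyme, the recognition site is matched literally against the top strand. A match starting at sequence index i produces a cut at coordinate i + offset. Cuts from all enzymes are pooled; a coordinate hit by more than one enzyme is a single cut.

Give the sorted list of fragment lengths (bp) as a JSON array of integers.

[1,1,2,2,3,4,5,5,5,5,6,6,7,8,8,8,10,10,11,11,11,12,12,14,14,16,18]

Scan for sites:
  GruII (TGTA, off=4): starts [10, 76, 103, 144, 161, 178, 188, 212] → cuts [1, 14, 80, 107, 148, 165, 182, 192]
  EstV (TAGCA, off=0): starts [4, 36, 46, 58, 64, 78, 111, 129, 136, 149, 154, 190, 197, 202] → cuts [4, 36, 46, 58, 64, 78, 111, 129, 136, 149, 154, 190, 197, 202]
  LmaVI (GTCCC, off=5): starts [15, 23, 31, 52, 91, 172] → cuts [20, 28, 36, 57, 96, 177]

Pooled cuts: [1, 4, 14, 20, 28, 36, 46, 57, 58, 64, 78, 80, 96, 107, 111, 129, 136, 148, 149, 154, 165, 177, 182, 190, 192, 197, 202]

Fragments:
  1→4: 3 bp
  4→14: 10 bp
  14→20: 6 bp
  20→28: 8 bp
  28→36: 8 bp
  36→46: 10 bp
  46→57: 11 bp
  57→58: 1 bp
  58→64: 6 bp
  64→78: 14 bp
  78→80: 2 bp
  80→96: 16 bp
  96→107: 11 bp
  107→111: 4 bp
  111→129: 18 bp
  129→136: 7 bp
  136→148: 12 bp
  148→149: 1 bp
  149→154: 5 bp
  154→165: 11 bp
  165→177: 12 bp
  177→182: 5 bp
  182→190: 8 bp
  190→192: 2 bp
  192→197: 5 bp
  197→202: 5 bp
  202→1 (wrap): 215-202+1 = 14 bp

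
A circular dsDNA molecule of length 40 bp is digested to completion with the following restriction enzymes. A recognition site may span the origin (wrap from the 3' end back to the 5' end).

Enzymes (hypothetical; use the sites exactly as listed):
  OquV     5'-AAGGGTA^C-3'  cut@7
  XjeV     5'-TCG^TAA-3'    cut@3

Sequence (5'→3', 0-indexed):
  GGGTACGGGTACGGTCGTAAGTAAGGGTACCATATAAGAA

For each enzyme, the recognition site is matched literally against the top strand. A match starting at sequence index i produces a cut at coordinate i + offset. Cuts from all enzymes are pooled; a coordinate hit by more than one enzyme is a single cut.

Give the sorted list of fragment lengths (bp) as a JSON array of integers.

Site scan:
  OquV AAGGGTAC/7: at [22, 38] ⇒ [5, 29]
  XjeV TCGTAA/3: at [14] ⇒ [17]

Pooled cuts: [5, 17, 29]

Fragment lengths:
  5→17: 12 bp
  17→29: 12 bp
  29→5 (wrap): 40-29+5 = 16 bp

[12,12,16]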